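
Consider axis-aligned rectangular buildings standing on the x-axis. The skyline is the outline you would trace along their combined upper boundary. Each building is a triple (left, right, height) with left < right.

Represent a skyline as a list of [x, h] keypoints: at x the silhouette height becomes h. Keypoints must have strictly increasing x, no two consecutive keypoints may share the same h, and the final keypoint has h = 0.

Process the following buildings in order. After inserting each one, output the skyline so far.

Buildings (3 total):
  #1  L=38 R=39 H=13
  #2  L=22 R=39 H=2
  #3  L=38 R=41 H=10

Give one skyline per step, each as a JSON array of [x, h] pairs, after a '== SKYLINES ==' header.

== SKYLINES ==
[[38,13],[39,0]]
[[22,2],[38,13],[39,0]]
[[22,2],[38,13],[39,10],[41,0]]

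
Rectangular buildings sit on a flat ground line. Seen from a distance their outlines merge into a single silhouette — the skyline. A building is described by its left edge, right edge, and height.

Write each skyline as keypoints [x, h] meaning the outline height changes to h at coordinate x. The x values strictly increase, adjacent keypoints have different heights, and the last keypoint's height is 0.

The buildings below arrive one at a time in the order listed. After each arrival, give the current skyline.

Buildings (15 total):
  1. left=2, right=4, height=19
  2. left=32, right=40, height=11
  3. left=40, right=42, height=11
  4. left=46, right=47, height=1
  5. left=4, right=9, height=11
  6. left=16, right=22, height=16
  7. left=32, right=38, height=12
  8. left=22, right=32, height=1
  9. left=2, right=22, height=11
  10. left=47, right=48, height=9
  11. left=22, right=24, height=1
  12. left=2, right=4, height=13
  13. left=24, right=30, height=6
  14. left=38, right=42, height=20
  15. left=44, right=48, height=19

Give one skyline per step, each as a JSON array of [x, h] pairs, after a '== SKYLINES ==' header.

== SKYLINES ==
[[2,19],[4,0]]
[[2,19],[4,0],[32,11],[40,0]]
[[2,19],[4,0],[32,11],[42,0]]
[[2,19],[4,0],[32,11],[42,0],[46,1],[47,0]]
[[2,19],[4,11],[9,0],[32,11],[42,0],[46,1],[47,0]]
[[2,19],[4,11],[9,0],[16,16],[22,0],[32,11],[42,0],[46,1],[47,0]]
[[2,19],[4,11],[9,0],[16,16],[22,0],[32,12],[38,11],[42,0],[46,1],[47,0]]
[[2,19],[4,11],[9,0],[16,16],[22,1],[32,12],[38,11],[42,0],[46,1],[47,0]]
[[2,19],[4,11],[16,16],[22,1],[32,12],[38,11],[42,0],[46,1],[47,0]]
[[2,19],[4,11],[16,16],[22,1],[32,12],[38,11],[42,0],[46,1],[47,9],[48,0]]
[[2,19],[4,11],[16,16],[22,1],[32,12],[38,11],[42,0],[46,1],[47,9],[48,0]]
[[2,19],[4,11],[16,16],[22,1],[32,12],[38,11],[42,0],[46,1],[47,9],[48,0]]
[[2,19],[4,11],[16,16],[22,1],[24,6],[30,1],[32,12],[38,11],[42,0],[46,1],[47,9],[48,0]]
[[2,19],[4,11],[16,16],[22,1],[24,6],[30,1],[32,12],[38,20],[42,0],[46,1],[47,9],[48,0]]
[[2,19],[4,11],[16,16],[22,1],[24,6],[30,1],[32,12],[38,20],[42,0],[44,19],[48,0]]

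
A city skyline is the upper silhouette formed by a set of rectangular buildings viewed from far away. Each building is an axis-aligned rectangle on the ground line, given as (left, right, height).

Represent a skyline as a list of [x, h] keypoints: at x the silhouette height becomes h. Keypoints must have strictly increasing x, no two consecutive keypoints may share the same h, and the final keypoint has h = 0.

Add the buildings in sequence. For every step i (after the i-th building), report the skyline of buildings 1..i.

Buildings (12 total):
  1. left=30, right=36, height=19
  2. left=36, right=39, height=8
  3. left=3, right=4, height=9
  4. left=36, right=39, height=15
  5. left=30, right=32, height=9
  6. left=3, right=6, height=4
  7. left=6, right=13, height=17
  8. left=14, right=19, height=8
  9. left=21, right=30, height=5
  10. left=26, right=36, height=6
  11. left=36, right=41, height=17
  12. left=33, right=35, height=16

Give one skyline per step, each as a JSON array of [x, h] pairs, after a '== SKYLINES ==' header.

== SKYLINES ==
[[30,19],[36,0]]
[[30,19],[36,8],[39,0]]
[[3,9],[4,0],[30,19],[36,8],[39,0]]
[[3,9],[4,0],[30,19],[36,15],[39,0]]
[[3,9],[4,0],[30,19],[36,15],[39,0]]
[[3,9],[4,4],[6,0],[30,19],[36,15],[39,0]]
[[3,9],[4,4],[6,17],[13,0],[30,19],[36,15],[39,0]]
[[3,9],[4,4],[6,17],[13,0],[14,8],[19,0],[30,19],[36,15],[39,0]]
[[3,9],[4,4],[6,17],[13,0],[14,8],[19,0],[21,5],[30,19],[36,15],[39,0]]
[[3,9],[4,4],[6,17],[13,0],[14,8],[19,0],[21,5],[26,6],[30,19],[36,15],[39,0]]
[[3,9],[4,4],[6,17],[13,0],[14,8],[19,0],[21,5],[26,6],[30,19],[36,17],[41,0]]
[[3,9],[4,4],[6,17],[13,0],[14,8],[19,0],[21,5],[26,6],[30,19],[36,17],[41,0]]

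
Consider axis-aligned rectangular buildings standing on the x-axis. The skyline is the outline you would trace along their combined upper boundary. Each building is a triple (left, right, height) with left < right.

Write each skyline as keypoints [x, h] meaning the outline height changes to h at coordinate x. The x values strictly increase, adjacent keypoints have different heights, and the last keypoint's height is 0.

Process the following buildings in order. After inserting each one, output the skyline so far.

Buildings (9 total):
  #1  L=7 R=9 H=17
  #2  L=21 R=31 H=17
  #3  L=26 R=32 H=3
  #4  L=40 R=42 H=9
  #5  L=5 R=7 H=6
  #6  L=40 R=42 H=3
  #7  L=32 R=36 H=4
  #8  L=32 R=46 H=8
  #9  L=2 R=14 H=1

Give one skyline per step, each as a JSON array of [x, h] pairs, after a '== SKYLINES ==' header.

== SKYLINES ==
[[7,17],[9,0]]
[[7,17],[9,0],[21,17],[31,0]]
[[7,17],[9,0],[21,17],[31,3],[32,0]]
[[7,17],[9,0],[21,17],[31,3],[32,0],[40,9],[42,0]]
[[5,6],[7,17],[9,0],[21,17],[31,3],[32,0],[40,9],[42,0]]
[[5,6],[7,17],[9,0],[21,17],[31,3],[32,0],[40,9],[42,0]]
[[5,6],[7,17],[9,0],[21,17],[31,3],[32,4],[36,0],[40,9],[42,0]]
[[5,6],[7,17],[9,0],[21,17],[31,3],[32,8],[40,9],[42,8],[46,0]]
[[2,1],[5,6],[7,17],[9,1],[14,0],[21,17],[31,3],[32,8],[40,9],[42,8],[46,0]]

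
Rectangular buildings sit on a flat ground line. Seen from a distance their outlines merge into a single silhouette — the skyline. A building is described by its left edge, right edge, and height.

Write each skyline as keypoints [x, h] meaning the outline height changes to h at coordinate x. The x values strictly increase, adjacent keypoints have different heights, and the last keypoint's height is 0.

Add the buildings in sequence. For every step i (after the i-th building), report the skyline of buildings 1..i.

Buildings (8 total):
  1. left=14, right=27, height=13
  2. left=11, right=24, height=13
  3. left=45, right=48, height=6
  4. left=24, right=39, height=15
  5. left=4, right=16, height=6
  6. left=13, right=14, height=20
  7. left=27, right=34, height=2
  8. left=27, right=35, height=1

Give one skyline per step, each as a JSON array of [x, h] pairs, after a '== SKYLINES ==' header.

== SKYLINES ==
[[14,13],[27,0]]
[[11,13],[27,0]]
[[11,13],[27,0],[45,6],[48,0]]
[[11,13],[24,15],[39,0],[45,6],[48,0]]
[[4,6],[11,13],[24,15],[39,0],[45,6],[48,0]]
[[4,6],[11,13],[13,20],[14,13],[24,15],[39,0],[45,6],[48,0]]
[[4,6],[11,13],[13,20],[14,13],[24,15],[39,0],[45,6],[48,0]]
[[4,6],[11,13],[13,20],[14,13],[24,15],[39,0],[45,6],[48,0]]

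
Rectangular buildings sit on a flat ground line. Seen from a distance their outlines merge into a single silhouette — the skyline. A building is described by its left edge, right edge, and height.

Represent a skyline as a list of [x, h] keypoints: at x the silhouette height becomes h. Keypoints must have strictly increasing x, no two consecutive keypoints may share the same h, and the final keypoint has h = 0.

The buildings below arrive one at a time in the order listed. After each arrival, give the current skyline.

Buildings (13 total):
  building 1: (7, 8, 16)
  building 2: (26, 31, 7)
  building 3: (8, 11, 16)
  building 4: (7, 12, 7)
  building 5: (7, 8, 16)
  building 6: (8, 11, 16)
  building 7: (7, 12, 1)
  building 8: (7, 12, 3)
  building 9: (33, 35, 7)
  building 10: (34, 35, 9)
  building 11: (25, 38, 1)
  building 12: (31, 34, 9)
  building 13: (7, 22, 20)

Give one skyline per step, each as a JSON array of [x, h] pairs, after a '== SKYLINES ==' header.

== SKYLINES ==
[[7,16],[8,0]]
[[7,16],[8,0],[26,7],[31,0]]
[[7,16],[11,0],[26,7],[31,0]]
[[7,16],[11,7],[12,0],[26,7],[31,0]]
[[7,16],[11,7],[12,0],[26,7],[31,0]]
[[7,16],[11,7],[12,0],[26,7],[31,0]]
[[7,16],[11,7],[12,0],[26,7],[31,0]]
[[7,16],[11,7],[12,0],[26,7],[31,0]]
[[7,16],[11,7],[12,0],[26,7],[31,0],[33,7],[35,0]]
[[7,16],[11,7],[12,0],[26,7],[31,0],[33,7],[34,9],[35,0]]
[[7,16],[11,7],[12,0],[25,1],[26,7],[31,1],[33,7],[34,9],[35,1],[38,0]]
[[7,16],[11,7],[12,0],[25,1],[26,7],[31,9],[35,1],[38,0]]
[[7,20],[22,0],[25,1],[26,7],[31,9],[35,1],[38,0]]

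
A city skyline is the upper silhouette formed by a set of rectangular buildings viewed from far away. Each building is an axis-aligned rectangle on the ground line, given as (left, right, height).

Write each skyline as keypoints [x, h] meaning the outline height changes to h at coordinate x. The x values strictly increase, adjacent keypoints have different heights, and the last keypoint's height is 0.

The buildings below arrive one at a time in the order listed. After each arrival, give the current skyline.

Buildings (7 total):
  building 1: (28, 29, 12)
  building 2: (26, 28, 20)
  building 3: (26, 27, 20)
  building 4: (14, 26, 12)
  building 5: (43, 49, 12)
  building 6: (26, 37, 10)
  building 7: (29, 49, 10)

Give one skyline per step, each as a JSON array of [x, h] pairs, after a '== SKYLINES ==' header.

== SKYLINES ==
[[28,12],[29,0]]
[[26,20],[28,12],[29,0]]
[[26,20],[28,12],[29,0]]
[[14,12],[26,20],[28,12],[29,0]]
[[14,12],[26,20],[28,12],[29,0],[43,12],[49,0]]
[[14,12],[26,20],[28,12],[29,10],[37,0],[43,12],[49,0]]
[[14,12],[26,20],[28,12],[29,10],[43,12],[49,0]]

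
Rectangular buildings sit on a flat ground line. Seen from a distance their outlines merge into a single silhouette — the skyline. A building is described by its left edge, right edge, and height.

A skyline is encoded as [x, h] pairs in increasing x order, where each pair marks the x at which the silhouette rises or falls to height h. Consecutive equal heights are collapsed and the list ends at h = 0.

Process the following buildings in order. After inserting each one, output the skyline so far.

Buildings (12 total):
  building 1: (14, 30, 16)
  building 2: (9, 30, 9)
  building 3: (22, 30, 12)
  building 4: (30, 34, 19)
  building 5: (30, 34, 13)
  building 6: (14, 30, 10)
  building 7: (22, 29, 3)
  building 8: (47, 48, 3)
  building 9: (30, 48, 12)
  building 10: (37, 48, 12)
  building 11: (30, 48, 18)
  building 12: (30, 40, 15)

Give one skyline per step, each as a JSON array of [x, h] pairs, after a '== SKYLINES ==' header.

== SKYLINES ==
[[14,16],[30,0]]
[[9,9],[14,16],[30,0]]
[[9,9],[14,16],[30,0]]
[[9,9],[14,16],[30,19],[34,0]]
[[9,9],[14,16],[30,19],[34,0]]
[[9,9],[14,16],[30,19],[34,0]]
[[9,9],[14,16],[30,19],[34,0]]
[[9,9],[14,16],[30,19],[34,0],[47,3],[48,0]]
[[9,9],[14,16],[30,19],[34,12],[48,0]]
[[9,9],[14,16],[30,19],[34,12],[48,0]]
[[9,9],[14,16],[30,19],[34,18],[48,0]]
[[9,9],[14,16],[30,19],[34,18],[48,0]]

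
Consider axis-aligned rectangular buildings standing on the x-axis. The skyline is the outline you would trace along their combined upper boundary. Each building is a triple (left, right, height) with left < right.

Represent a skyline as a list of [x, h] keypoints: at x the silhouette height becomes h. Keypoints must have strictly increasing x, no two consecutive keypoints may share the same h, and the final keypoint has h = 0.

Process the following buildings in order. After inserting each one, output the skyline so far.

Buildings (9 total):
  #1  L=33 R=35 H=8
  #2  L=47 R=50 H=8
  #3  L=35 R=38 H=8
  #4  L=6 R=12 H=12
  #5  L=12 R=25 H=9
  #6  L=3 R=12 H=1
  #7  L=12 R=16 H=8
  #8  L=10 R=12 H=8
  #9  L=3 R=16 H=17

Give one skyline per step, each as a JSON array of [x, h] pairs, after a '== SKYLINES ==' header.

== SKYLINES ==
[[33,8],[35,0]]
[[33,8],[35,0],[47,8],[50,0]]
[[33,8],[38,0],[47,8],[50,0]]
[[6,12],[12,0],[33,8],[38,0],[47,8],[50,0]]
[[6,12],[12,9],[25,0],[33,8],[38,0],[47,8],[50,0]]
[[3,1],[6,12],[12,9],[25,0],[33,8],[38,0],[47,8],[50,0]]
[[3,1],[6,12],[12,9],[25,0],[33,8],[38,0],[47,8],[50,0]]
[[3,1],[6,12],[12,9],[25,0],[33,8],[38,0],[47,8],[50,0]]
[[3,17],[16,9],[25,0],[33,8],[38,0],[47,8],[50,0]]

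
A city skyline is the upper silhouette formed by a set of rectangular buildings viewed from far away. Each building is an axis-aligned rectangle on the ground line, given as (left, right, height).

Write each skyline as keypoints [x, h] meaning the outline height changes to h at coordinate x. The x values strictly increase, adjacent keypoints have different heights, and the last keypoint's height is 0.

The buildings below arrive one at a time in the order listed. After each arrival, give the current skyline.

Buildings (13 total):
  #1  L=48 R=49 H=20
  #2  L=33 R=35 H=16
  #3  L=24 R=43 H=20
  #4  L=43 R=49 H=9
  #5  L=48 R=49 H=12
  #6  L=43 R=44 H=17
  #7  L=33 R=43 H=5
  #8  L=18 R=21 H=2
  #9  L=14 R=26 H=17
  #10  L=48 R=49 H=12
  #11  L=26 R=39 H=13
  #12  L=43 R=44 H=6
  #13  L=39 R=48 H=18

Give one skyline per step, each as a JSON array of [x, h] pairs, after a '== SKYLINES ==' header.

== SKYLINES ==
[[48,20],[49,0]]
[[33,16],[35,0],[48,20],[49,0]]
[[24,20],[43,0],[48,20],[49,0]]
[[24,20],[43,9],[48,20],[49,0]]
[[24,20],[43,9],[48,20],[49,0]]
[[24,20],[43,17],[44,9],[48,20],[49,0]]
[[24,20],[43,17],[44,9],[48,20],[49,0]]
[[18,2],[21,0],[24,20],[43,17],[44,9],[48,20],[49,0]]
[[14,17],[24,20],[43,17],[44,9],[48,20],[49,0]]
[[14,17],[24,20],[43,17],[44,9],[48,20],[49,0]]
[[14,17],[24,20],[43,17],[44,9],[48,20],[49,0]]
[[14,17],[24,20],[43,17],[44,9],[48,20],[49,0]]
[[14,17],[24,20],[43,18],[48,20],[49,0]]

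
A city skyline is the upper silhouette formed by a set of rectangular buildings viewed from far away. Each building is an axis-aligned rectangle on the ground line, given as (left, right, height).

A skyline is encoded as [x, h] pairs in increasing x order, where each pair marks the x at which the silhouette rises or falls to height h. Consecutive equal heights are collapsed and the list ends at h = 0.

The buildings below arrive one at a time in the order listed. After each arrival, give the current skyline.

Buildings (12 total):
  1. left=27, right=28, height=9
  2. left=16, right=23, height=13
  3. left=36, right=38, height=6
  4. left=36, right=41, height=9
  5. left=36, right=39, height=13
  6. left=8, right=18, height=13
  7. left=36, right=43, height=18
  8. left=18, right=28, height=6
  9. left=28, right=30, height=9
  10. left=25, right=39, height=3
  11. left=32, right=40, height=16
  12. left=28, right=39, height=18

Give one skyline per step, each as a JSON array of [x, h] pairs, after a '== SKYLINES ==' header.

== SKYLINES ==
[[27,9],[28,0]]
[[16,13],[23,0],[27,9],[28,0]]
[[16,13],[23,0],[27,9],[28,0],[36,6],[38,0]]
[[16,13],[23,0],[27,9],[28,0],[36,9],[41,0]]
[[16,13],[23,0],[27,9],[28,0],[36,13],[39,9],[41,0]]
[[8,13],[23,0],[27,9],[28,0],[36,13],[39,9],[41,0]]
[[8,13],[23,0],[27,9],[28,0],[36,18],[43,0]]
[[8,13],[23,6],[27,9],[28,0],[36,18],[43,0]]
[[8,13],[23,6],[27,9],[30,0],[36,18],[43,0]]
[[8,13],[23,6],[27,9],[30,3],[36,18],[43,0]]
[[8,13],[23,6],[27,9],[30,3],[32,16],[36,18],[43,0]]
[[8,13],[23,6],[27,9],[28,18],[43,0]]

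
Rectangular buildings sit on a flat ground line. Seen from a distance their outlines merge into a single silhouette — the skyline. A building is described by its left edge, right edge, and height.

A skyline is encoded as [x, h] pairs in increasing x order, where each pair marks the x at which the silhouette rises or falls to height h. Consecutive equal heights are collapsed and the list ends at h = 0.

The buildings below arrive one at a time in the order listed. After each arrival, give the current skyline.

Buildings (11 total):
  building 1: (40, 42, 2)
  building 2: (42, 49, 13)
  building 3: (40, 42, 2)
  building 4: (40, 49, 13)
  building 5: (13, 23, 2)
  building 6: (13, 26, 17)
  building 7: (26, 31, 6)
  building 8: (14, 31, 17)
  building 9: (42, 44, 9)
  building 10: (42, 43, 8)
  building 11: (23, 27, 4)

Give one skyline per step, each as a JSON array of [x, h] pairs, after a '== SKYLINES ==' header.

== SKYLINES ==
[[40,2],[42,0]]
[[40,2],[42,13],[49,0]]
[[40,2],[42,13],[49,0]]
[[40,13],[49,0]]
[[13,2],[23,0],[40,13],[49,0]]
[[13,17],[26,0],[40,13],[49,0]]
[[13,17],[26,6],[31,0],[40,13],[49,0]]
[[13,17],[31,0],[40,13],[49,0]]
[[13,17],[31,0],[40,13],[49,0]]
[[13,17],[31,0],[40,13],[49,0]]
[[13,17],[31,0],[40,13],[49,0]]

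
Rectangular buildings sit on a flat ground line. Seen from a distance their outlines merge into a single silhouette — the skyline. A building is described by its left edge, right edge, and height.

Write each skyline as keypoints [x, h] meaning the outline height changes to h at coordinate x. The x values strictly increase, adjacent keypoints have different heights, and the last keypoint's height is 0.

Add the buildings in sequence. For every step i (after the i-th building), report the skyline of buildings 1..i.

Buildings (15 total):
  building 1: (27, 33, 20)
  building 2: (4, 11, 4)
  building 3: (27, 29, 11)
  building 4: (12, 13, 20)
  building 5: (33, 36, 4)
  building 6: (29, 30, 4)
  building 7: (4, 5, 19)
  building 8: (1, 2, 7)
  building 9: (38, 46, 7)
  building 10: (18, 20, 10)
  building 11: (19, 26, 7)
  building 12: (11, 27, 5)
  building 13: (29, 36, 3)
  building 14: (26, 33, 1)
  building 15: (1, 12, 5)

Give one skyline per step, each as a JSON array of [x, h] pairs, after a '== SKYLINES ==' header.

== SKYLINES ==
[[27,20],[33,0]]
[[4,4],[11,0],[27,20],[33,0]]
[[4,4],[11,0],[27,20],[33,0]]
[[4,4],[11,0],[12,20],[13,0],[27,20],[33,0]]
[[4,4],[11,0],[12,20],[13,0],[27,20],[33,4],[36,0]]
[[4,4],[11,0],[12,20],[13,0],[27,20],[33,4],[36,0]]
[[4,19],[5,4],[11,0],[12,20],[13,0],[27,20],[33,4],[36,0]]
[[1,7],[2,0],[4,19],[5,4],[11,0],[12,20],[13,0],[27,20],[33,4],[36,0]]
[[1,7],[2,0],[4,19],[5,4],[11,0],[12,20],[13,0],[27,20],[33,4],[36,0],[38,7],[46,0]]
[[1,7],[2,0],[4,19],[5,4],[11,0],[12,20],[13,0],[18,10],[20,0],[27,20],[33,4],[36,0],[38,7],[46,0]]
[[1,7],[2,0],[4,19],[5,4],[11,0],[12,20],[13,0],[18,10],[20,7],[26,0],[27,20],[33,4],[36,0],[38,7],[46,0]]
[[1,7],[2,0],[4,19],[5,4],[11,5],[12,20],[13,5],[18,10],[20,7],[26,5],[27,20],[33,4],[36,0],[38,7],[46,0]]
[[1,7],[2,0],[4,19],[5,4],[11,5],[12,20],[13,5],[18,10],[20,7],[26,5],[27,20],[33,4],[36,0],[38,7],[46,0]]
[[1,7],[2,0],[4,19],[5,4],[11,5],[12,20],[13,5],[18,10],[20,7],[26,5],[27,20],[33,4],[36,0],[38,7],[46,0]]
[[1,7],[2,5],[4,19],[5,5],[12,20],[13,5],[18,10],[20,7],[26,5],[27,20],[33,4],[36,0],[38,7],[46,0]]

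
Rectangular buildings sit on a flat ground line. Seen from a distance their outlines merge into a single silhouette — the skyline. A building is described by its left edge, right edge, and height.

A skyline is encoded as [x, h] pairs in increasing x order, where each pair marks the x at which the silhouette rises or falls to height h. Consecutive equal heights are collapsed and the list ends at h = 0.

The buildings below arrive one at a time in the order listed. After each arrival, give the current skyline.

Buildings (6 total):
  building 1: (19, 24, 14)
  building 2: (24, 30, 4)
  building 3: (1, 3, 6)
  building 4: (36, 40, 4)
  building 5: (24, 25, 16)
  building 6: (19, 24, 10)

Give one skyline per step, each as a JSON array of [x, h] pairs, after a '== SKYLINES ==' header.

== SKYLINES ==
[[19,14],[24,0]]
[[19,14],[24,4],[30,0]]
[[1,6],[3,0],[19,14],[24,4],[30,0]]
[[1,6],[3,0],[19,14],[24,4],[30,0],[36,4],[40,0]]
[[1,6],[3,0],[19,14],[24,16],[25,4],[30,0],[36,4],[40,0]]
[[1,6],[3,0],[19,14],[24,16],[25,4],[30,0],[36,4],[40,0]]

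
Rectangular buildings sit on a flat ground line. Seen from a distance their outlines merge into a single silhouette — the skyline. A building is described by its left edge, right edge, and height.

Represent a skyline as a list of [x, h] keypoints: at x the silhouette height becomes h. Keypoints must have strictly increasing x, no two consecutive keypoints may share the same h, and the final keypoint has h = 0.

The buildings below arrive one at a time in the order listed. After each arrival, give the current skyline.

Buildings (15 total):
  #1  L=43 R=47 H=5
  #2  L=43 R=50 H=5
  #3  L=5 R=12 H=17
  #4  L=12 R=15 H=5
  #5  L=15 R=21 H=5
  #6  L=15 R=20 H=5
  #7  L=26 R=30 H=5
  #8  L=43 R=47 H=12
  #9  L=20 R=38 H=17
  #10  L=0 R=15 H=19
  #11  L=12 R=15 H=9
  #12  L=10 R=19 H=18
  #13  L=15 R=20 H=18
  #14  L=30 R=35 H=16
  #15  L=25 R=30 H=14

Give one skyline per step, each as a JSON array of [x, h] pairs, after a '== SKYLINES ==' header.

== SKYLINES ==
[[43,5],[47,0]]
[[43,5],[50,0]]
[[5,17],[12,0],[43,5],[50,0]]
[[5,17],[12,5],[15,0],[43,5],[50,0]]
[[5,17],[12,5],[21,0],[43,5],[50,0]]
[[5,17],[12,5],[21,0],[43,5],[50,0]]
[[5,17],[12,5],[21,0],[26,5],[30,0],[43,5],[50,0]]
[[5,17],[12,5],[21,0],[26,5],[30,0],[43,12],[47,5],[50,0]]
[[5,17],[12,5],[20,17],[38,0],[43,12],[47,5],[50,0]]
[[0,19],[15,5],[20,17],[38,0],[43,12],[47,5],[50,0]]
[[0,19],[15,5],[20,17],[38,0],[43,12],[47,5],[50,0]]
[[0,19],[15,18],[19,5],[20,17],[38,0],[43,12],[47,5],[50,0]]
[[0,19],[15,18],[20,17],[38,0],[43,12],[47,5],[50,0]]
[[0,19],[15,18],[20,17],[38,0],[43,12],[47,5],[50,0]]
[[0,19],[15,18],[20,17],[38,0],[43,12],[47,5],[50,0]]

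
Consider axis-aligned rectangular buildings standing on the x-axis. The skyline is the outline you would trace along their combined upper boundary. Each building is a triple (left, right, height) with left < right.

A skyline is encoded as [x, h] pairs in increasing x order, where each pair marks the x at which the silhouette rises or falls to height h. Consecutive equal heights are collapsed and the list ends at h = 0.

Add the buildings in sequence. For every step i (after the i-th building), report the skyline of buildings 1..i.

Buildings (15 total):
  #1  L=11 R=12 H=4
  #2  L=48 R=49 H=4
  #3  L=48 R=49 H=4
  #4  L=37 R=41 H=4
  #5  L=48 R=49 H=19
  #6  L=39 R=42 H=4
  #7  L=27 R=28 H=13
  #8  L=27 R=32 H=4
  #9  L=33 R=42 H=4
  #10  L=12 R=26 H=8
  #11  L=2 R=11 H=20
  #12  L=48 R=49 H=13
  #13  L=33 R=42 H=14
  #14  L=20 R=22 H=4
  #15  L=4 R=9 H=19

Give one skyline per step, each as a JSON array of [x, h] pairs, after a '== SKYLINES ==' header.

== SKYLINES ==
[[11,4],[12,0]]
[[11,4],[12,0],[48,4],[49,0]]
[[11,4],[12,0],[48,4],[49,0]]
[[11,4],[12,0],[37,4],[41,0],[48,4],[49,0]]
[[11,4],[12,0],[37,4],[41,0],[48,19],[49,0]]
[[11,4],[12,0],[37,4],[42,0],[48,19],[49,0]]
[[11,4],[12,0],[27,13],[28,0],[37,4],[42,0],[48,19],[49,0]]
[[11,4],[12,0],[27,13],[28,4],[32,0],[37,4],[42,0],[48,19],[49,0]]
[[11,4],[12,0],[27,13],[28,4],[32,0],[33,4],[42,0],[48,19],[49,0]]
[[11,4],[12,8],[26,0],[27,13],[28,4],[32,0],[33,4],[42,0],[48,19],[49,0]]
[[2,20],[11,4],[12,8],[26,0],[27,13],[28,4],[32,0],[33,4],[42,0],[48,19],[49,0]]
[[2,20],[11,4],[12,8],[26,0],[27,13],[28,4],[32,0],[33,4],[42,0],[48,19],[49,0]]
[[2,20],[11,4],[12,8],[26,0],[27,13],[28,4],[32,0],[33,14],[42,0],[48,19],[49,0]]
[[2,20],[11,4],[12,8],[26,0],[27,13],[28,4],[32,0],[33,14],[42,0],[48,19],[49,0]]
[[2,20],[11,4],[12,8],[26,0],[27,13],[28,4],[32,0],[33,14],[42,0],[48,19],[49,0]]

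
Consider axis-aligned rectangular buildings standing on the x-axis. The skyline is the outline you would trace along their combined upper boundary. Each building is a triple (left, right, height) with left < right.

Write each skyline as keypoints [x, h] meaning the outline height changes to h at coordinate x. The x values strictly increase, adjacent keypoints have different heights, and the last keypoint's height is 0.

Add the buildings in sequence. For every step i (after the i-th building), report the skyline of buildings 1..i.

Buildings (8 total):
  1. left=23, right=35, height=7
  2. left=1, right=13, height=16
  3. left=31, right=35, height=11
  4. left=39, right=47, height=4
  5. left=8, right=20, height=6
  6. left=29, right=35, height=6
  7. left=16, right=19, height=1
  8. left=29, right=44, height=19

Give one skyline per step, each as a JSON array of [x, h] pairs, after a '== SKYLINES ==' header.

== SKYLINES ==
[[23,7],[35,0]]
[[1,16],[13,0],[23,7],[35,0]]
[[1,16],[13,0],[23,7],[31,11],[35,0]]
[[1,16],[13,0],[23,7],[31,11],[35,0],[39,4],[47,0]]
[[1,16],[13,6],[20,0],[23,7],[31,11],[35,0],[39,4],[47,0]]
[[1,16],[13,6],[20,0],[23,7],[31,11],[35,0],[39,4],[47,0]]
[[1,16],[13,6],[20,0],[23,7],[31,11],[35,0],[39,4],[47,0]]
[[1,16],[13,6],[20,0],[23,7],[29,19],[44,4],[47,0]]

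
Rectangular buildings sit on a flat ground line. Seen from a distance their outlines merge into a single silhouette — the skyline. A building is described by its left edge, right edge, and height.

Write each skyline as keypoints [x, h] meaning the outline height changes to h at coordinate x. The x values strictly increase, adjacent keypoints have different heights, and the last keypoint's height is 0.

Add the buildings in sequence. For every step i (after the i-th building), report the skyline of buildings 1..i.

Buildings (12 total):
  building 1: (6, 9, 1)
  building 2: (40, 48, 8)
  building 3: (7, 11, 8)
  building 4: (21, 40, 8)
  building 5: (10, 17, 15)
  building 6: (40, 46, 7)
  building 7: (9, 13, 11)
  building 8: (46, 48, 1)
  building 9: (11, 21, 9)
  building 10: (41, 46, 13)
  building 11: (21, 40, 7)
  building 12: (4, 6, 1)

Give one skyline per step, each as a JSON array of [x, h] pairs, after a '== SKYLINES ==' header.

== SKYLINES ==
[[6,1],[9,0]]
[[6,1],[9,0],[40,8],[48,0]]
[[6,1],[7,8],[11,0],[40,8],[48,0]]
[[6,1],[7,8],[11,0],[21,8],[48,0]]
[[6,1],[7,8],[10,15],[17,0],[21,8],[48,0]]
[[6,1],[7,8],[10,15],[17,0],[21,8],[48,0]]
[[6,1],[7,8],[9,11],[10,15],[17,0],[21,8],[48,0]]
[[6,1],[7,8],[9,11],[10,15],[17,0],[21,8],[48,0]]
[[6,1],[7,8],[9,11],[10,15],[17,9],[21,8],[48,0]]
[[6,1],[7,8],[9,11],[10,15],[17,9],[21,8],[41,13],[46,8],[48,0]]
[[6,1],[7,8],[9,11],[10,15],[17,9],[21,8],[41,13],[46,8],[48,0]]
[[4,1],[7,8],[9,11],[10,15],[17,9],[21,8],[41,13],[46,8],[48,0]]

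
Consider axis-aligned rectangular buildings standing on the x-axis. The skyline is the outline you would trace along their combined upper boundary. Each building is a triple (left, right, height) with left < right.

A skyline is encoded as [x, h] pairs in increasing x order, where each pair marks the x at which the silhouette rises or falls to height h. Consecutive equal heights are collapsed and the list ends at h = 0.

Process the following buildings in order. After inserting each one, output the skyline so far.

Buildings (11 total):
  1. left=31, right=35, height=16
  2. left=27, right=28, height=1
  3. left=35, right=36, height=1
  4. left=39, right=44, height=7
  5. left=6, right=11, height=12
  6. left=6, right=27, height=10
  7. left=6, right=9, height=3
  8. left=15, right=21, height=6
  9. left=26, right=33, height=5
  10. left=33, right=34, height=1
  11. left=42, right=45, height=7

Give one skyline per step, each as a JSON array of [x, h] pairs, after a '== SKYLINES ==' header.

== SKYLINES ==
[[31,16],[35,0]]
[[27,1],[28,0],[31,16],[35,0]]
[[27,1],[28,0],[31,16],[35,1],[36,0]]
[[27,1],[28,0],[31,16],[35,1],[36,0],[39,7],[44,0]]
[[6,12],[11,0],[27,1],[28,0],[31,16],[35,1],[36,0],[39,7],[44,0]]
[[6,12],[11,10],[27,1],[28,0],[31,16],[35,1],[36,0],[39,7],[44,0]]
[[6,12],[11,10],[27,1],[28,0],[31,16],[35,1],[36,0],[39,7],[44,0]]
[[6,12],[11,10],[27,1],[28,0],[31,16],[35,1],[36,0],[39,7],[44,0]]
[[6,12],[11,10],[27,5],[31,16],[35,1],[36,0],[39,7],[44,0]]
[[6,12],[11,10],[27,5],[31,16],[35,1],[36,0],[39,7],[44,0]]
[[6,12],[11,10],[27,5],[31,16],[35,1],[36,0],[39,7],[45,0]]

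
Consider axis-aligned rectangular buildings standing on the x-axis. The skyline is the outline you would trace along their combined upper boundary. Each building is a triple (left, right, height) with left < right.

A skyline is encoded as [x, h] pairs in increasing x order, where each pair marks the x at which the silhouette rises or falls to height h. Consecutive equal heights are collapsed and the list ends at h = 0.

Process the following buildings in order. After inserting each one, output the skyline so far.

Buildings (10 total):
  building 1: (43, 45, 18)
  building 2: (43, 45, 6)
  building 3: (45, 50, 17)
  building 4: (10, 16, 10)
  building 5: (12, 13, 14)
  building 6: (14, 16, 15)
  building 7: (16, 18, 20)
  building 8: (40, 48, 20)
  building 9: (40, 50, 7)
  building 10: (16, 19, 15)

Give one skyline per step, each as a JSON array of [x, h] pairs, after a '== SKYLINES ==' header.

== SKYLINES ==
[[43,18],[45,0]]
[[43,18],[45,0]]
[[43,18],[45,17],[50,0]]
[[10,10],[16,0],[43,18],[45,17],[50,0]]
[[10,10],[12,14],[13,10],[16,0],[43,18],[45,17],[50,0]]
[[10,10],[12,14],[13,10],[14,15],[16,0],[43,18],[45,17],[50,0]]
[[10,10],[12,14],[13,10],[14,15],[16,20],[18,0],[43,18],[45,17],[50,0]]
[[10,10],[12,14],[13,10],[14,15],[16,20],[18,0],[40,20],[48,17],[50,0]]
[[10,10],[12,14],[13,10],[14,15],[16,20],[18,0],[40,20],[48,17],[50,0]]
[[10,10],[12,14],[13,10],[14,15],[16,20],[18,15],[19,0],[40,20],[48,17],[50,0]]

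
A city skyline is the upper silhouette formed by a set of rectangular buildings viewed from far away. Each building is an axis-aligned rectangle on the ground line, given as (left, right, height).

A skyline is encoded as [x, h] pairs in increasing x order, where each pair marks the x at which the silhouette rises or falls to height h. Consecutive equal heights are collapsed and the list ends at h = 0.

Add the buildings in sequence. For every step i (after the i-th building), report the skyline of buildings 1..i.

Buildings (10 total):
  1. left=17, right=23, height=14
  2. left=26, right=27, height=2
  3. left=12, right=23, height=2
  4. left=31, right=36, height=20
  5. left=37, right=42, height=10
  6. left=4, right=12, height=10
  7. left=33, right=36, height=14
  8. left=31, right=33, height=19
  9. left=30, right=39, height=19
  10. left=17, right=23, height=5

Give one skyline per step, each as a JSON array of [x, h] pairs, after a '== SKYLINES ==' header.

== SKYLINES ==
[[17,14],[23,0]]
[[17,14],[23,0],[26,2],[27,0]]
[[12,2],[17,14],[23,0],[26,2],[27,0]]
[[12,2],[17,14],[23,0],[26,2],[27,0],[31,20],[36,0]]
[[12,2],[17,14],[23,0],[26,2],[27,0],[31,20],[36,0],[37,10],[42,0]]
[[4,10],[12,2],[17,14],[23,0],[26,2],[27,0],[31,20],[36,0],[37,10],[42,0]]
[[4,10],[12,2],[17,14],[23,0],[26,2],[27,0],[31,20],[36,0],[37,10],[42,0]]
[[4,10],[12,2],[17,14],[23,0],[26,2],[27,0],[31,20],[36,0],[37,10],[42,0]]
[[4,10],[12,2],[17,14],[23,0],[26,2],[27,0],[30,19],[31,20],[36,19],[39,10],[42,0]]
[[4,10],[12,2],[17,14],[23,0],[26,2],[27,0],[30,19],[31,20],[36,19],[39,10],[42,0]]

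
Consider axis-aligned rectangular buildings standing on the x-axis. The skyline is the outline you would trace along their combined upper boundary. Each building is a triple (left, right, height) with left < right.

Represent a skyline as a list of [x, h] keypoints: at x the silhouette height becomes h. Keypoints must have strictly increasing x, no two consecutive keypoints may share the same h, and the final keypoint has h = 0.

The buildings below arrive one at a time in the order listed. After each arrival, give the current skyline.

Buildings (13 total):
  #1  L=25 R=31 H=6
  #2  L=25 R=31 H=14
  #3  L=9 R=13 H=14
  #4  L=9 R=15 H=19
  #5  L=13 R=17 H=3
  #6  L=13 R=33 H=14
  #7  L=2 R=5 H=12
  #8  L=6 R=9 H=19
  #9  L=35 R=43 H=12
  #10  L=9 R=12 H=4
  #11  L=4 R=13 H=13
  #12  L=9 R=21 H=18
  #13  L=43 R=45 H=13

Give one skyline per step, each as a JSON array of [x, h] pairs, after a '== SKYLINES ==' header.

== SKYLINES ==
[[25,6],[31,0]]
[[25,14],[31,0]]
[[9,14],[13,0],[25,14],[31,0]]
[[9,19],[15,0],[25,14],[31,0]]
[[9,19],[15,3],[17,0],[25,14],[31,0]]
[[9,19],[15,14],[33,0]]
[[2,12],[5,0],[9,19],[15,14],[33,0]]
[[2,12],[5,0],[6,19],[15,14],[33,0]]
[[2,12],[5,0],[6,19],[15,14],[33,0],[35,12],[43,0]]
[[2,12],[5,0],[6,19],[15,14],[33,0],[35,12],[43,0]]
[[2,12],[4,13],[6,19],[15,14],[33,0],[35,12],[43,0]]
[[2,12],[4,13],[6,19],[15,18],[21,14],[33,0],[35,12],[43,0]]
[[2,12],[4,13],[6,19],[15,18],[21,14],[33,0],[35,12],[43,13],[45,0]]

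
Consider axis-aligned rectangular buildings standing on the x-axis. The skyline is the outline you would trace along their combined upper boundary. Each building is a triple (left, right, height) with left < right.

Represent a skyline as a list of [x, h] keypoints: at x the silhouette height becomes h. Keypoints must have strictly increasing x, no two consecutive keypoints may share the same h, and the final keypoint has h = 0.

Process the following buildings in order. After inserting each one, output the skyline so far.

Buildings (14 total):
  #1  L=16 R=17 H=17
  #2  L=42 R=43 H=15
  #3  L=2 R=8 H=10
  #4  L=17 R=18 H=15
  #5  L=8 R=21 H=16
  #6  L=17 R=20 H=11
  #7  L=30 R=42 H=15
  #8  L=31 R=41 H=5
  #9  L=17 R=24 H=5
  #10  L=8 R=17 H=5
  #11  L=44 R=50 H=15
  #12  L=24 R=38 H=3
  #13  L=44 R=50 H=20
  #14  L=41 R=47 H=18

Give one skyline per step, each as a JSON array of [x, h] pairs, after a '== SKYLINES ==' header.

== SKYLINES ==
[[16,17],[17,0]]
[[16,17],[17,0],[42,15],[43,0]]
[[2,10],[8,0],[16,17],[17,0],[42,15],[43,0]]
[[2,10],[8,0],[16,17],[17,15],[18,0],[42,15],[43,0]]
[[2,10],[8,16],[16,17],[17,16],[21,0],[42,15],[43,0]]
[[2,10],[8,16],[16,17],[17,16],[21,0],[42,15],[43,0]]
[[2,10],[8,16],[16,17],[17,16],[21,0],[30,15],[43,0]]
[[2,10],[8,16],[16,17],[17,16],[21,0],[30,15],[43,0]]
[[2,10],[8,16],[16,17],[17,16],[21,5],[24,0],[30,15],[43,0]]
[[2,10],[8,16],[16,17],[17,16],[21,5],[24,0],[30,15],[43,0]]
[[2,10],[8,16],[16,17],[17,16],[21,5],[24,0],[30,15],[43,0],[44,15],[50,0]]
[[2,10],[8,16],[16,17],[17,16],[21,5],[24,3],[30,15],[43,0],[44,15],[50,0]]
[[2,10],[8,16],[16,17],[17,16],[21,5],[24,3],[30,15],[43,0],[44,20],[50,0]]
[[2,10],[8,16],[16,17],[17,16],[21,5],[24,3],[30,15],[41,18],[44,20],[50,0]]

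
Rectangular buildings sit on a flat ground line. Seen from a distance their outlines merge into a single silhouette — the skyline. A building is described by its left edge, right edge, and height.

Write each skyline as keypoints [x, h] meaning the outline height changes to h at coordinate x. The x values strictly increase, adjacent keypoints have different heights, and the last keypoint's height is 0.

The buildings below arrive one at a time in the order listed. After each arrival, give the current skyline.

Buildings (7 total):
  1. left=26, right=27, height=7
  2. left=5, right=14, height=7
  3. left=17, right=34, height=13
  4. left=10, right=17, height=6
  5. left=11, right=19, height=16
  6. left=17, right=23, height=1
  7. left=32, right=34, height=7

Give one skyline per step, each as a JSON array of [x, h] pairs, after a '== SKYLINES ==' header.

== SKYLINES ==
[[26,7],[27,0]]
[[5,7],[14,0],[26,7],[27,0]]
[[5,7],[14,0],[17,13],[34,0]]
[[5,7],[14,6],[17,13],[34,0]]
[[5,7],[11,16],[19,13],[34,0]]
[[5,7],[11,16],[19,13],[34,0]]
[[5,7],[11,16],[19,13],[34,0]]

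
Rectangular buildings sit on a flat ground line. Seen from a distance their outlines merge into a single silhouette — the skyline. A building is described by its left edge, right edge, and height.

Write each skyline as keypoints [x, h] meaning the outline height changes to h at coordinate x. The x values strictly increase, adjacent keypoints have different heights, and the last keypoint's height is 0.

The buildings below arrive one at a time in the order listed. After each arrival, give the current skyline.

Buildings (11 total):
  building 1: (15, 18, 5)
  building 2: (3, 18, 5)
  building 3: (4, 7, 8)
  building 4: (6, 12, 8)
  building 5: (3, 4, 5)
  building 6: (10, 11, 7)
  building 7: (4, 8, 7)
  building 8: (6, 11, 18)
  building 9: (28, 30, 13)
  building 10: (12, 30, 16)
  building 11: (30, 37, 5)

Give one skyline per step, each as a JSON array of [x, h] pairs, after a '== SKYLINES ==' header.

== SKYLINES ==
[[15,5],[18,0]]
[[3,5],[18,0]]
[[3,5],[4,8],[7,5],[18,0]]
[[3,5],[4,8],[12,5],[18,0]]
[[3,5],[4,8],[12,5],[18,0]]
[[3,5],[4,8],[12,5],[18,0]]
[[3,5],[4,8],[12,5],[18,0]]
[[3,5],[4,8],[6,18],[11,8],[12,5],[18,0]]
[[3,5],[4,8],[6,18],[11,8],[12,5],[18,0],[28,13],[30,0]]
[[3,5],[4,8],[6,18],[11,8],[12,16],[30,0]]
[[3,5],[4,8],[6,18],[11,8],[12,16],[30,5],[37,0]]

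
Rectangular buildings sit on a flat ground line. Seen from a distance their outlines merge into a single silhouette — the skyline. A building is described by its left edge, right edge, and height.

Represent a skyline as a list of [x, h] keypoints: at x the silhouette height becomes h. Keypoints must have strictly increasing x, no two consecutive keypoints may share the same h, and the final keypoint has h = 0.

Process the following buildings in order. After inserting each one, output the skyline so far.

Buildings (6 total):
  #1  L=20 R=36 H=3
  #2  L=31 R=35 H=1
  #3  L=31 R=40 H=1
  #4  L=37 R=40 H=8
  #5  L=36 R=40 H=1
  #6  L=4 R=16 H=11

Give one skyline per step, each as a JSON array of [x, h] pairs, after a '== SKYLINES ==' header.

== SKYLINES ==
[[20,3],[36,0]]
[[20,3],[36,0]]
[[20,3],[36,1],[40,0]]
[[20,3],[36,1],[37,8],[40,0]]
[[20,3],[36,1],[37,8],[40,0]]
[[4,11],[16,0],[20,3],[36,1],[37,8],[40,0]]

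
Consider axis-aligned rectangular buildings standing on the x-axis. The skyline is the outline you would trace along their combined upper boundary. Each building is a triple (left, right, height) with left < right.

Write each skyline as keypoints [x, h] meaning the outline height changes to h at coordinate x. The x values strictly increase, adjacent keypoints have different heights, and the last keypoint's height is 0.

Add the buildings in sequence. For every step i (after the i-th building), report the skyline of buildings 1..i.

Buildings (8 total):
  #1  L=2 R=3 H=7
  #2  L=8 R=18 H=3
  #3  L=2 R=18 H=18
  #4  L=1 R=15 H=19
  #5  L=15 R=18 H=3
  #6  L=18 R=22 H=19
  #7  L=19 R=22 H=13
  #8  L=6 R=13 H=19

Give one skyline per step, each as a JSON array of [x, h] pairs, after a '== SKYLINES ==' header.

== SKYLINES ==
[[2,7],[3,0]]
[[2,7],[3,0],[8,3],[18,0]]
[[2,18],[18,0]]
[[1,19],[15,18],[18,0]]
[[1,19],[15,18],[18,0]]
[[1,19],[15,18],[18,19],[22,0]]
[[1,19],[15,18],[18,19],[22,0]]
[[1,19],[15,18],[18,19],[22,0]]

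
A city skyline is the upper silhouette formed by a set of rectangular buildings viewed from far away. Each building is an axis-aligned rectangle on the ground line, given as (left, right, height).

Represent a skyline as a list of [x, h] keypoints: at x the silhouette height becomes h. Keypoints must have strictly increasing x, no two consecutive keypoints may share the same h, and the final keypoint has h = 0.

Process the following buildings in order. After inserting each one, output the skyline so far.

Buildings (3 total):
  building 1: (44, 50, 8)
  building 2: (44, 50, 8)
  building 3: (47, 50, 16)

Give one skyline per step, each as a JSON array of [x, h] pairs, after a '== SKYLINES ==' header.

== SKYLINES ==
[[44,8],[50,0]]
[[44,8],[50,0]]
[[44,8],[47,16],[50,0]]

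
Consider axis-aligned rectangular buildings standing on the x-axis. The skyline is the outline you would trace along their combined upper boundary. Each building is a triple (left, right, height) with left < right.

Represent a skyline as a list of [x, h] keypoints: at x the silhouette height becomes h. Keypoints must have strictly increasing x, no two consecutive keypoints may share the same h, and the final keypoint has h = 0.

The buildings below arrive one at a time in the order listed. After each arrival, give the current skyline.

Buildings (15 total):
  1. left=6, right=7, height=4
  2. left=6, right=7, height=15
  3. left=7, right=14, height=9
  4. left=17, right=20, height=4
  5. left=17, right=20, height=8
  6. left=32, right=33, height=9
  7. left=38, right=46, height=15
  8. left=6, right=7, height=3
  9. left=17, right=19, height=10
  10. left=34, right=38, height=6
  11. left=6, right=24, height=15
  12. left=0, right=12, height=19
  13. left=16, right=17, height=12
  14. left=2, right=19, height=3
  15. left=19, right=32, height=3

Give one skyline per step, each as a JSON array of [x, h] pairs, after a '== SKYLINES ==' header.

== SKYLINES ==
[[6,4],[7,0]]
[[6,15],[7,0]]
[[6,15],[7,9],[14,0]]
[[6,15],[7,9],[14,0],[17,4],[20,0]]
[[6,15],[7,9],[14,0],[17,8],[20,0]]
[[6,15],[7,9],[14,0],[17,8],[20,0],[32,9],[33,0]]
[[6,15],[7,9],[14,0],[17,8],[20,0],[32,9],[33,0],[38,15],[46,0]]
[[6,15],[7,9],[14,0],[17,8],[20,0],[32,9],[33,0],[38,15],[46,0]]
[[6,15],[7,9],[14,0],[17,10],[19,8],[20,0],[32,9],[33,0],[38,15],[46,0]]
[[6,15],[7,9],[14,0],[17,10],[19,8],[20,0],[32,9],[33,0],[34,6],[38,15],[46,0]]
[[6,15],[24,0],[32,9],[33,0],[34,6],[38,15],[46,0]]
[[0,19],[12,15],[24,0],[32,9],[33,0],[34,6],[38,15],[46,0]]
[[0,19],[12,15],[24,0],[32,9],[33,0],[34,6],[38,15],[46,0]]
[[0,19],[12,15],[24,0],[32,9],[33,0],[34,6],[38,15],[46,0]]
[[0,19],[12,15],[24,3],[32,9],[33,0],[34,6],[38,15],[46,0]]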